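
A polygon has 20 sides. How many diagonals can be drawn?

Each of the 20 vertices connects to 17 non-adjacent vertices via diagonals.
Total connections = 20 × 17 = 340, but each diagonal is counted twice.
Number of diagonals = 340 / 2 = 170.

170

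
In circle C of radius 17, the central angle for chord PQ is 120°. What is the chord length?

Drop a perpendicular from the center to the chord, bisecting both the chord and the central angle.
Each half-chord = r sin(θ/2) = 17 sin(60°).
The full chord = 2 × 17 × sin(60°) = 17*sqrt(3).

17*sqrt(3)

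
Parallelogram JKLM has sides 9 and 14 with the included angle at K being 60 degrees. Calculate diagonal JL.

Using the law of cosines:
d^2 = 9^2 + 14^2 - 2(9)(14)cos(60 degrees)
d^2 = 81 + 196 - 252*1/2
d^2 = 151
d = sqrt(151)

sqrt(151)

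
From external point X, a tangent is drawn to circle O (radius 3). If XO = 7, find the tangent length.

tangent = √(d² - r²) = √(7² - 3²) = √(49 - 9) = √40 = 2*sqrt(10)

2*sqrt(10)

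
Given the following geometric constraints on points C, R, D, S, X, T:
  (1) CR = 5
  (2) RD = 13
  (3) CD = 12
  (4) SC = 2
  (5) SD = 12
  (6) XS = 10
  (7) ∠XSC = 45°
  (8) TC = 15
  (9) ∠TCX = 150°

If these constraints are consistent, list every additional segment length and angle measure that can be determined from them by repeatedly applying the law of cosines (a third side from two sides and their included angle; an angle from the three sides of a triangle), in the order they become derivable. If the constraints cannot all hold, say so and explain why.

The constraints are consistent. Derivable facts, in order:
After 1 step:
- CX ≈ 8.7
- ∠CDR = 22.62°
- ∠CDS = 9.56°
- ∠CRD = 67.38°
- ∠CSD = 85.22°
- ∠DCR = 90°
- ∠DCS = 85.22°
After 2 steps:
- XT ≈ 22.95
- ∠CXS = 9.35°
- ∠SCX = 125.65°
After 3 steps:
- ∠CTX = 10.93°
- ∠CXT = 19.07°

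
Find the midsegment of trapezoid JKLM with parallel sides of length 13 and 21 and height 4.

midsegment = (13 + 21) / 2 = 34 / 2 = 17

17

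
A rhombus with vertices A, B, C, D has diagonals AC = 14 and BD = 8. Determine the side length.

In a rhombus, the diagonals bisect each other perpendicularly, creating four congruent right triangles.
Each triangle has legs 7 (half of 14) and 4 (half of 8).
The hypotenuse of each right triangle is a side of the rhombus:
side = sqrt(7^2 + 4^2) = sqrt(65)

sqrt(65)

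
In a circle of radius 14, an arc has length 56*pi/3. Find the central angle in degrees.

The full circumference is 2πr = 28*pi.
The arc is 56*pi/3 / 28*pi = 2/3 of the full circle.
So the central angle = 2/3 × 360° = 240°.

240°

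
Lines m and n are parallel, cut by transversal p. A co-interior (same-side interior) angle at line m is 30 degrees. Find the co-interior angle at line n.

Co-interior (same-side interior) angles are between the parallel lines on the same side of the transversal.
Unlike corresponding or alternate interior angles, they are supplementary rather than equal.
So the angle = 180 - 30 = 150 degrees.

150 degrees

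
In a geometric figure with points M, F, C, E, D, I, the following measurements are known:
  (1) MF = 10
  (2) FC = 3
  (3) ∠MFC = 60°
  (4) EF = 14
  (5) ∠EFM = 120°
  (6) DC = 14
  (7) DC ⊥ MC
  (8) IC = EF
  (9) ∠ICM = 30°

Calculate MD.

Step 1: By the law of cosines on triangle CFM: CM² = 3² + 10² − 2·3·10·cos(60°) = 79, so CM = √79.
Step 2: By the law of cosines on triangle MCD: MD² = √79² + 14² − 2·√79·14·cos(90°) = 275, so MD = 5·√11.

Therefore, the length of MD = 5·√11.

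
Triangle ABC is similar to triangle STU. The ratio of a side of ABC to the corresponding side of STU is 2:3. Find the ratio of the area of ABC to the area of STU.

Area scales with the square of linear dimensions. If every length is multiplied by 2/3, then the area is multiplied by (2/3)^2 = 4/9.
The area ratio is 4:9.

4:9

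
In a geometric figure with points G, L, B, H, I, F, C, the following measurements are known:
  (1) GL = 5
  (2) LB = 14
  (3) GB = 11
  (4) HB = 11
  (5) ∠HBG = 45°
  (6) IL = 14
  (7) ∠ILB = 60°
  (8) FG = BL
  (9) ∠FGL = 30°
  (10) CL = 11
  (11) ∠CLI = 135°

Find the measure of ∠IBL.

Step 1: By the law of cosines on triangle BLI: BI² = 14² + 14² − 2·14·14·cos(60°) = 196, so BI = 14.
Step 2: By the inverse law of cosines on triangle IBL: cos(∠IBL) = (14² + 14² − 14²) / (2·14·14) = 196/392 = 0.5, so ∠IBL = 60°.

Therefore, the measure of angle ∠IBL = 60°.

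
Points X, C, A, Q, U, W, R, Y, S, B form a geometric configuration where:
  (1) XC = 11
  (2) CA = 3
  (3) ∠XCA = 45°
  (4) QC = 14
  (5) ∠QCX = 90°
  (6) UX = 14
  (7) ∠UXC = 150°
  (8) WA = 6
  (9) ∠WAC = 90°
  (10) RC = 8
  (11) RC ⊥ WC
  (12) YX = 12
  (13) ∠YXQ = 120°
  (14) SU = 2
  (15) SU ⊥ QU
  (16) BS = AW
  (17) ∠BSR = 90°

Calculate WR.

Step 1: By the law of cosines on triangle CAW: CW² = 3² + 6² − 2·3·6·cos(90°) = 45, so CW = 3·√5.
Step 2: By the law of cosines on triangle WCR: WR² = (3·√5)² + 8² − 2·3·√5·8·cos(90°) = 109, so WR = √109.

Therefore, the length of WR = √109.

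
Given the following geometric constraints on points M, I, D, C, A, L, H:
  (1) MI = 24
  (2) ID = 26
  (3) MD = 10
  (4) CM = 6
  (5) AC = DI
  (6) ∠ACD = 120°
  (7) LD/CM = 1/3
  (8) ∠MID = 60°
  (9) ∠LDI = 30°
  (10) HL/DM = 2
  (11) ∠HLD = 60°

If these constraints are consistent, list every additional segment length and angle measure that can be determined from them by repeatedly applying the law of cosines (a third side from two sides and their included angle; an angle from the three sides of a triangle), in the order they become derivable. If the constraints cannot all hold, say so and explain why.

These constraints are not satisfiable: (1), (2) and (3) fix all three sides of triangle MID, so by the law of cosines cos(∠MID) = (24² + 26² − 10²) / (2·24·26) = 0.9231, i.e. ∠MID ≈ 22.62°, which contradicts (8) ∠MID = 60°. No planar figure meets all of them, so nothing further can be derived.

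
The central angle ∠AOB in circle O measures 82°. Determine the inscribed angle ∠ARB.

Inscribed angle = 82° / 2 = 41° (inscribed angle theorem).

41°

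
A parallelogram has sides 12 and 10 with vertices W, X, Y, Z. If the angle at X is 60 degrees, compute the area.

Area = 12 * 10 * sin(60°) = 120 * sqrt(3)/2 = 60*sqrt(3)

60*sqrt(3)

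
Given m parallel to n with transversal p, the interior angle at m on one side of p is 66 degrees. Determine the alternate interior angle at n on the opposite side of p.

Alternate interior angles are equal: 66 degrees.

66 degrees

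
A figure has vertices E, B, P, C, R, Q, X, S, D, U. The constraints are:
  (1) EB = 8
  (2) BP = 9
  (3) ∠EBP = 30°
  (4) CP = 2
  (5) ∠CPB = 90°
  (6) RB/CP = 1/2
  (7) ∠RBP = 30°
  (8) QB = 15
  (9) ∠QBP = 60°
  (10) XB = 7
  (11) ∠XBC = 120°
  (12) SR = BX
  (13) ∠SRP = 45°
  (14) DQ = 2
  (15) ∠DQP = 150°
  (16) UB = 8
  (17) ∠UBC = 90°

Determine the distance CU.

Step 1: By the law of cosines on triangle BPC: BC² = 9² + 2² − 2·9·2·cos(90°) = 85, so BC = √85.
Step 2: By the law of cosines on triangle CBU: CU² = √85² + 8² − 2·√85·8·cos(90°) = 149, so CU = √149.

Therefore, the length of CU = √149.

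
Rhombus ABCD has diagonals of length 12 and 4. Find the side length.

The diagonals of a rhombus bisect each other at right angles.
Half-diagonals: 12/2 = 6 and 4/2 = 2
side = sqrt(6^2 + 2^2)
side = sqrt(36 + 4)
side = sqrt(40) = 2*sqrt(10)

2*sqrt(10)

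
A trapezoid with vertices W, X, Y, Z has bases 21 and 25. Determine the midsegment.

The midsegment (median) of a trapezoid connects the midpoints of the non-parallel sides.
Its length is the average of the two bases: (21 + 25) / 2 = 23.

23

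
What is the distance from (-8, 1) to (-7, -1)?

The horizontal distance is |-7 - -8| = 1 and the vertical distance is |-1 - 1| = 2.
By the Pythagorean theorem, d = sqrt(1^2 + 2^2) = sqrt(5).

sqrt(5)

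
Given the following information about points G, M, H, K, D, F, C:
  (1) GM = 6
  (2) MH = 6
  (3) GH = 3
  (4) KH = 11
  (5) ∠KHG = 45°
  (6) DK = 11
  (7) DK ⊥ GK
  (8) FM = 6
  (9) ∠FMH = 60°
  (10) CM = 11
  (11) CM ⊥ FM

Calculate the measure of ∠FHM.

Step 1: By the law of cosines on triangle HMF: HF² = 6² + 6² − 2·6·6·cos(60°) = 36, so HF = 6.
Step 2: By the inverse law of cosines on triangle FHM: cos(∠FHM) = (6² + 6² − 6²) / (2·6·6) = 36/72 = 0.5, so ∠FHM = 60°.

Therefore, the measure of angle ∠FHM = 60°.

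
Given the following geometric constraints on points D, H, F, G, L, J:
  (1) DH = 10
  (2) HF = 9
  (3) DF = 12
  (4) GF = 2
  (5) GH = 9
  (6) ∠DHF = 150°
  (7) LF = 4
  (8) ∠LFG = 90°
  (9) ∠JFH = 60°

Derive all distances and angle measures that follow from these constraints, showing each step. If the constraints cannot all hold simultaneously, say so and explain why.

These constraints are not satisfiable: (1), (2) and (3) fix all three sides of triangle DHF, so by the law of cosines cos(∠DHF) = (10² + 9² − 12²) / (2·10·9) = 0.2056, i.e. ∠DHF ≈ 78.14°, which contradicts (6) ∠DHF = 150°. No planar figure meets all of them, so nothing further can be derived.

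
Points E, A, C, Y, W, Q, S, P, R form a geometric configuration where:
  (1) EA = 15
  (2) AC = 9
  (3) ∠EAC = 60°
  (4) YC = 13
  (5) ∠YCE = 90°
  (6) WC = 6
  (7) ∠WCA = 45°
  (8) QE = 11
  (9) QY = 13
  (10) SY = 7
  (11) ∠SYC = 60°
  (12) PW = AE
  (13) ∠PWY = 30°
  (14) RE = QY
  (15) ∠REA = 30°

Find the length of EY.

Step 1: By the law of cosines on triangle EAC: EC² = 15² + 9² − 2·15·9·cos(60°) = 171, so EC = 3·√19.
Step 2: By the law of cosines on triangle ECY: EY² = (3·√19)² + 13² − 2·3·√19·13·cos(90°) = 340, so EY = 2·√85.

Therefore, the length of EY = 2·√85.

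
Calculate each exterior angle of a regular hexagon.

Each exterior angle of a regular n-gon is 360 / n.
For n = 6: 360 / 6 = 60 degrees.

60 degrees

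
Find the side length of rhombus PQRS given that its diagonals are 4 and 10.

The diagonals of a rhombus bisect each other at right angles.
Half-diagonals: 4/2 = 2 and 10/2 = 5
side = sqrt(2^2 + 5^2)
side = sqrt(4 + 25)
side = sqrt(29)

sqrt(29)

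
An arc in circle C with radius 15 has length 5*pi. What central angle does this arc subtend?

Arc length L = 2πr × θ/360, so θ = 360L / (2πr).
θ = 360 × 5*pi / (2π × 15)
θ = 60°
θ = 60°

60°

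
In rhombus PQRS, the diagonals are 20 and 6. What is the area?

The diagonals of a rhombus divide it into four right triangles.
Each triangle has legs 20/ 2 = 10 and 6/2 = 3, so each has area (1/2)*10*3 = 15.
Four such triangles give total area = (d1 * d2) / 2 = 60.

60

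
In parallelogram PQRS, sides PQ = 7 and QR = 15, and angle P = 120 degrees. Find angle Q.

Opposite sides of a parallelogram are parallel, so consecutive angles form co-interior angles on a transversal.
Co-interior angles sum to 180°, giving angle Q = 180 - 120 = 60 degrees.

60 degrees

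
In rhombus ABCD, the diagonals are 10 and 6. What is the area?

Area = (10 * 6) / 2 = 60 / 2 = 30

30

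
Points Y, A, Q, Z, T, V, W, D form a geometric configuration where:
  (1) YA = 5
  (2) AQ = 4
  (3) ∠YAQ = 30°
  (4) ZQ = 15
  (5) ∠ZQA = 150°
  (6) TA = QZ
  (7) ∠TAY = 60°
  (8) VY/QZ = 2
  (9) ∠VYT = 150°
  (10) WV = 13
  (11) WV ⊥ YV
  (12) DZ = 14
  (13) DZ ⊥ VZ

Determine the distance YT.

From the given relations: TA = QZ = 15.
Step 1: By the law of cosines on triangle YAT: YT² = 5² + 15² − 2·5·15·cos(60°) = 175, so YT = 5·√7.

Therefore, the length of YT = 5·√7.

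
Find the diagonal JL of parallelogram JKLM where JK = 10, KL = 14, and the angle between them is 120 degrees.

Using the law of cosines:
d^2 = 10^2 + 14^2 - 2(10)(14)cos(120 degrees)
d^2 = 100 + 196 - 280*-1/2
d^2 = 436
d = 2*sqrt(109)

2*sqrt(109)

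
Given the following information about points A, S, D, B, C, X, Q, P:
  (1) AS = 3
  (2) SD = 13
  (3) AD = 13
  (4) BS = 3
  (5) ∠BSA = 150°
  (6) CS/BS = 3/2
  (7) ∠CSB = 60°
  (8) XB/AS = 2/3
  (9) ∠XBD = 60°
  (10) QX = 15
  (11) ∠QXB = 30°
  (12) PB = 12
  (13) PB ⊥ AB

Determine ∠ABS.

Step 1: By the law of cosines on triangle BSA: BA² = 3² + 3² − 2·3·3·cos(150°) = 33.59, so BA ≈ 5.8.
Step 2: By the inverse law of cosines on triangle ABS: cos(∠ABS) = (5.8² + 3² − 3²) / (2·5.8·3) = 33.59/34.77 = 0.9659, so ∠ABS = 15°.

Therefore, the measure of angle ∠ABS = 15°.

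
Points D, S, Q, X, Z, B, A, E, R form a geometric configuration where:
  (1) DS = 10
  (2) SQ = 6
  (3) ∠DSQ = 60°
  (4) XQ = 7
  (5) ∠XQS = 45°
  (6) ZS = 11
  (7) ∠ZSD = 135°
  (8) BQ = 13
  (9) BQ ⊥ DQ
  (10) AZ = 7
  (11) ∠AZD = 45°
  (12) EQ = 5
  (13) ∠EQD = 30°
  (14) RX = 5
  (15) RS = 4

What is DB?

Step 1: By the law of cosines on triangle DSQ: DQ² = 10² + 6² − 2·10·6·cos(60°) = 76, so DQ = 2·√19.
Step 2: By the law of cosines on triangle DQB: DB² = (2·√19)² + 13² − 2·2·√19·13·cos(90°) = 245, so DB = 7·√5.

Therefore, the length of DB = 7·√5.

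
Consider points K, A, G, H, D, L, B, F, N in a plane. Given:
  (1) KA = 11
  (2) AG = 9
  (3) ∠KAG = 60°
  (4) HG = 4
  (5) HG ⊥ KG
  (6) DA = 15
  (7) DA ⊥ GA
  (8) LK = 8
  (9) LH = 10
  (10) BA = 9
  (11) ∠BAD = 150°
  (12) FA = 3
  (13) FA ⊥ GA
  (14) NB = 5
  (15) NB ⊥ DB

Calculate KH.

Step 1: By the law of cosines on triangle GAK: GK² = 9² + 11² − 2·9·11·cos(60°) = 103, so GK = √103.
Step 2: By the law of cosines on triangle KGH: KH² = √103² + 4² − 2·√103·4·cos(90°) = 119, so KH = √119.

Therefore, the length of KH = √119.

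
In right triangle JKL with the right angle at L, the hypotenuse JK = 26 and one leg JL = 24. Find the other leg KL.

KL = sqrt(26^2 - 24^2) = sqrt(100) = 10

10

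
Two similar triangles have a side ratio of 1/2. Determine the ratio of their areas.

Area ratio = (side ratio)^2 = (1/2)^2 = 1:4.

1:4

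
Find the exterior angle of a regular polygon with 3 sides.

Each exterior angle of a regular n-gon is 360 / n.
For n = 3: 360 / 3 = 120 degrees.

120 degrees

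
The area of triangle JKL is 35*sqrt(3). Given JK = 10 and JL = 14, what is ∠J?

sin(C) = 2 * 35*sqrt(3) / (10 * 14) = sqrt(3)/2, so C = arcsin(sqrt(3)/2) = 60°.
Since sin(180° - C) = sin(C), the obtuse angle 120° gives the same area, so C = 60° or C = 120°.

60° or 120°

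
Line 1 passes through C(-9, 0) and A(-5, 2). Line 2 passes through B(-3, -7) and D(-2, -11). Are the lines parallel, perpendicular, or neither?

Slope of line 1: m1 = (2 - 0)/(-5 - -9) = 2/4 = 1/2
Slope of line 2: m2 = (-11 - -7)/(-2 - -3) = -4/1 = -4
m1 != m2 (1/2 != -4), so not parallel.
m1 * m2 = (1/2) * (-4) = -2 != -1, so not perpendicular.
The lines are neither parallel nor perpendicular.

Neither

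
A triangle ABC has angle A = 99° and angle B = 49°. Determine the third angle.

Let angle C = x. Then 99 + 49 + x = 180.
x = 180 - 148 = 32 degrees.

32 degrees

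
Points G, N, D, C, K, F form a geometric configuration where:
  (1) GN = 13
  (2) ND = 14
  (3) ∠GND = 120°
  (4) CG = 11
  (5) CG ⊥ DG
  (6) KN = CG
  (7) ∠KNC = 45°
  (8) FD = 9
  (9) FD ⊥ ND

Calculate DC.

Step 1: By the law of cosines on triangle DNG: DG² = 14² + 13² − 2·14·13·cos(120°) = 547, so DG ≈ 23.39.
Step 2: By the law of cosines on triangle DGC: DC² = 23.39² + 11² − 2·23.39·11·cos(90°) = 668, so DC = 2·√167.

Therefore, the length of DC = 2·√167.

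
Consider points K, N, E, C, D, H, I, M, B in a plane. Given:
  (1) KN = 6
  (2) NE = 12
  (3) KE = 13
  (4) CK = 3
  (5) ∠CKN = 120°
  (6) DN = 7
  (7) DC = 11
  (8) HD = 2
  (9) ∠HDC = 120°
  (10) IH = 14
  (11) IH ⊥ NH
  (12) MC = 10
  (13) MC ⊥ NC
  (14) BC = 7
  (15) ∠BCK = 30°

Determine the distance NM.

Step 1: By the law of cosines on triangle CKN: CN² = 3² + 6² − 2·3·6·cos(120°) = 63, so CN = 3·√7.
Step 2: By the law of cosines on triangle NCM: NM² = (3·√7)² + 10² − 2·3·√7·10·cos(90°) = 163, so NM = √163.

Therefore, the length of NM = √163.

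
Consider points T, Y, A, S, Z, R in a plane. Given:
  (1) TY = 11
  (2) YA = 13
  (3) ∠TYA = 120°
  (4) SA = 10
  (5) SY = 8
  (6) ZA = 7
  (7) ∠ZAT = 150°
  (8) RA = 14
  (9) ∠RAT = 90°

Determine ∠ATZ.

Step 1: By the law of cosines on triangle TYA: TA² = 11² + 13² − 2·11·13·cos(120°) = 433, so TA ≈ 20.81.
Step 2: By the law of cosines on triangle TAZ: TZ² = 20.81² + 7² − 2·20.81·7·cos(150°) = 734.29, so TZ ≈ 27.1.
Step 3: By the inverse law of cosines on triangle ATZ: cos(∠ATZ) = (20.81² + 27.1² − 7²) / (2·20.81·27.1) = 1118.29/1127.74 = 0.9916, so ∠ATZ = 7.42°.

Therefore, the measure of angle ∠ATZ = 7.42°.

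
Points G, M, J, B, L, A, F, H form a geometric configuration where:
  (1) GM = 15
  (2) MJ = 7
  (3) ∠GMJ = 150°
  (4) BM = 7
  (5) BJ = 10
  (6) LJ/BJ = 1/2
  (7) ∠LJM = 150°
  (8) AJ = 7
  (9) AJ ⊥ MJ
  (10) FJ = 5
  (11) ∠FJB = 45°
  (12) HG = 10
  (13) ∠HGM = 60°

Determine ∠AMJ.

Step 1: By the law of cosines on triangle MJA: MA² = 7² + 7² − 2·7·7·cos(90°) = 98, so MA = 7·√2.
Step 2: By the inverse law of cosines on triangle AMJ: cos(∠AMJ) = ((7·√2)² + 7² − 7²) / (2·7·√2·7) = 98/138.59 = 0.7071, so ∠AMJ = 45°.

Therefore, the measure of angle ∠AMJ = 45°.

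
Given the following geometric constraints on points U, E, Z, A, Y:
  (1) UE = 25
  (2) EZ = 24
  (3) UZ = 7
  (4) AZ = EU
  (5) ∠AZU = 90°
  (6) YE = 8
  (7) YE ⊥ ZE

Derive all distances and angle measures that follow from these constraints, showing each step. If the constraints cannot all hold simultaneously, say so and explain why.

The constraints are consistent.

From the given relations:
  AZ = EU = 25

Step 1: From UZ = 7, ZA = 25, and ∠UZA = 90°, by the law of cosines:
  UA² = UZ² + ZA² - 2·UZ·ZA·cos(90°) = 49 + 625 - 0 = 674
  UA ≈ 25.96

Step 2: From ZE = 24, EY = 8, and ∠ZEY = 90°, by the law of cosines:
  ZY² = ZE² + EY² - 2·ZE·EY·cos(90°) = 576 + 64 - 0 = 640
  ZY = 8·√10

Step 3: From UE = 25, UZ = 7, EZ = 24, by the inverse law of cosines:
  cos(∠EUZ) = (UE² + UZ² - EZ²) / (2·UE·UZ)
  ∠EUZ = 73.74°

Step 4: From EU = 25, EZ = 24, UZ = 7, by the inverse law of cosines:
  cos(∠UEZ) = (EU² + EZ² - UZ²) / (2·EU·EZ)
  ∠UEZ = 16.26°

Step 5: From ZE = 24, ZU = 7, EU = 25, by the inverse law of cosines:
  cos(∠EZU) = (ZE² + ZU² - EU²) / (2·ZE·ZU)
  ∠EZU = 90°

Step 6: From UA = 25.96, UZ = 7, AZ = 25, by the inverse law of cosines:
  cos(∠AUZ) = (UA² + UZ² - AZ²) / (2·UA·UZ)
  ∠AUZ = 74.36°

Step 7: From ZE = 24, ZY = 8·√10, EY = 8, by the inverse law of cosines:
  cos(∠EZY) = (ZE² + ZY² - EY²) / (2·ZE·ZY)
  ∠EZY = 18.43°

Step 8: From AU = 25.96, AZ = 25, UZ = 7, by the inverse law of cosines:
  cos(∠UAZ) = (AU² + AZ² - UZ²) / (2·AU·AZ)
  ∠UAZ = 15.64°

Step 9: From YE = 8, YZ = 8·√10, EZ = 24, by the inverse law of cosines:
  cos(∠EYZ) = (YE² + YZ² - EZ²) / (2·YE·YZ)
  ∠EYZ = 71.57°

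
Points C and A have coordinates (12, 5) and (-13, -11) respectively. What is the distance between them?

d = sqrt((-13 - 12)^2 + (-11 - 5)^2)
d = sqrt(-25^2 + -16^2)
d = sqrt(625 + 256)
d = sqrt(881)

sqrt(881)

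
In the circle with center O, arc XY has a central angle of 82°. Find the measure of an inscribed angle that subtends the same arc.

An inscribed angle intercepts an arc from a point on the circle, while the central angle intercepts the same arc from the center.
The inscribed angle is always half the central angle: 82° / 2 = 41°.

41°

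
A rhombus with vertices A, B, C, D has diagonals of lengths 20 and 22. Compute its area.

Area = (20 * 22) / 2 = 440 / 2 = 220

220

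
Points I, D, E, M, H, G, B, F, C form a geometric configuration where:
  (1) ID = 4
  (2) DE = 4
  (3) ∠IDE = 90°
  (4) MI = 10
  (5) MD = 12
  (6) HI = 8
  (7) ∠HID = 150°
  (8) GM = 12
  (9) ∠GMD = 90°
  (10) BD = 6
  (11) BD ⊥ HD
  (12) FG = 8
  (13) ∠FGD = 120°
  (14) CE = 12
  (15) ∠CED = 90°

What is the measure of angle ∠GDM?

Step 1: By the law of cosines on triangle DMG: DG² = 12² + 12² − 2·12·12·cos(90°) = 288, so DG = 12·√2.
Step 2: By the inverse law of cosines on triangle GDM: cos(∠GDM) = ((12·√2)² + 12² − 12²) / (2·12·√2·12) = 288/407.29 = 0.7071, so ∠GDM = 45°.

Therefore, the measure of angle ∠GDM = 45°.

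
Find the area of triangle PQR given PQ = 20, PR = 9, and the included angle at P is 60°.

Area = (1/2) * PQ * PR * sin(P)
Area = (1/2) * 20 * 9 * sin(60°)
Area = (1/2) * 20 * 9 * sqrt(3)/2
Area = 45*sqrt(3)

45*sqrt(3)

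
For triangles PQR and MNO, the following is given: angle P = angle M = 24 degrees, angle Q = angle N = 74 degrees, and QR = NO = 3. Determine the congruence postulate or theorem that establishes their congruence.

Consider the given information: angle P = angle M = 24 degrees, angle Q = angle N = 74 degrees, and QR = NO = 3
This is not SAS or ASA: SAS requires two sides and the included angle between them. ASA requires two angles and the side between them.
The correct criterion is AAS. Two pairs of corresponding angles and a non-included side are equal (Angle-Angle-Side).

AAS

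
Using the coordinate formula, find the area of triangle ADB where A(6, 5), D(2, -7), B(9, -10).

The Shoelace formula computes the area from vertex coordinates by summing cross products.
For vertices (6,5), (2,-7), (9,-10):
Signed sum = 6*-7 - 2*5 + 2*-10 - 9*-7 + 9*5 - 6*-10
= -52 + 43 + 105 = 96
Area = (1/2)|96| = 48.

48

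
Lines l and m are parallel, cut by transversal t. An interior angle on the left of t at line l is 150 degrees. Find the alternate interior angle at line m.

Alternate interior angles lie on opposite sides of the transversal, between the parallel lines.
By the alternate interior angle theorem, they are equal: 150 degrees.

150 degrees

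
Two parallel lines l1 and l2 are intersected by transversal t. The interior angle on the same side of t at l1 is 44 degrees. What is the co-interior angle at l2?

Co-interior angles (same-side interior) formed by parallel lines and a transversal are supplementary (sum to 180 degrees).
The given angle is 44 degrees.
The co-interior angle = 180 - 44 = 136 degrees.

136 degrees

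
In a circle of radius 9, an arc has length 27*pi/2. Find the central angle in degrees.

The full circumference is 2πr = 18*pi.
The arc is 27*pi/2 / 18*pi = 3/4 of the full circle.
So the central angle = 3/4 × 360° = 270°.

270°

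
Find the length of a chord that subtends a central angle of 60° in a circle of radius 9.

Chord = 2(9) sin(30°) = 9

9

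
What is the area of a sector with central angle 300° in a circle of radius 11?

Sector area = π(11²)(5/6) = 605*pi/6

605*pi/6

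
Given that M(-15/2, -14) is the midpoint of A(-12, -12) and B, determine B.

Using the midpoint formula: M = ((x1 + x2)/2, (y1 + y2)/2)
We know M = (-15/2, -14) and A = (-12, -12)
For x: -15/2 = (-12 + x2)/2, so x2 = 2*-15/2 - -12 = -3
For y: -14 = (-12 + y2)/2, so y2 = 2*-14 - -12 = -16
B = (-3, -16)

(-3, -16)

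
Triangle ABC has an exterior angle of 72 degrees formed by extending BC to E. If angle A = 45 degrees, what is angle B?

angle B = 72 - 45 = 27 degrees (exterior angle theorem).

27 degrees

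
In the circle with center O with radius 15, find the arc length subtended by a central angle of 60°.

The full circumference is 2πr = 2π(15) = 30*pi.
The arc spans 60° out of 360°, which is a fraction of 1/6.
Arc length = 30*pi × 1/6 = 5*pi.

5*pi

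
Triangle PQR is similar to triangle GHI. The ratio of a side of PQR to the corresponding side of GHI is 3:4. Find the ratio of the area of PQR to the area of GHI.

Area scales with the square of linear dimensions. If every length is multiplied by 3/4, then the area is multiplied by (3/4)^2 = 9/16.
The area ratio is 9:16.

9:16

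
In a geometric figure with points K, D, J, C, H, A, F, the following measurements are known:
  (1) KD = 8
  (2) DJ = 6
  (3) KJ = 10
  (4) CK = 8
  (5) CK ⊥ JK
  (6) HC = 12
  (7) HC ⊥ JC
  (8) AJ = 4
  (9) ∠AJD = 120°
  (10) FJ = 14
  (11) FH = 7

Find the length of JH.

Step 1: By the law of cosines on triangle JKC: JC² = 10² + 8² − 2·10·8·cos(90°) = 164, so JC = 2·√41.
Step 2: By the law of cosines on triangle JCH: JH² = (2·√41)² + 12² − 2·2·√41·12·cos(90°) = 308, so JH = 2·√77.

Therefore, the length of JH = 2·√77.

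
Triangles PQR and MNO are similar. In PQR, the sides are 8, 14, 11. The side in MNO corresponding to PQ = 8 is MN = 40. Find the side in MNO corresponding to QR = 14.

Similar triangles have proportional sides. Setting up the proportion:
MN / PQ = NO / QR
40 / 8 = NO / 14
NO = 14 * 40 / 8 = 70.

70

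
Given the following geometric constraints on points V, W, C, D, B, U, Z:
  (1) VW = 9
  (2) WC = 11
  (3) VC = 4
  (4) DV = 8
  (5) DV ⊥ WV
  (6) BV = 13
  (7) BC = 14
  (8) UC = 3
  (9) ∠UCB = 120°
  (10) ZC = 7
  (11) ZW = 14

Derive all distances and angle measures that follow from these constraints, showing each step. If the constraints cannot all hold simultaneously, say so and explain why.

The constraints are consistent.

Step 1: From WV = 9, VD = 8, and ∠WVD = 90°, by the law of cosines:
  WD² = WV² + VD² - 2·WV·VD·cos(90°) = 81 + 64 - 0 = 145
  WD = √145

Step 2: From BC = 14, CU = 3, and ∠BCU = 120°, by the law of cosines:
  BU² = BC² + CU² - 2·BC·CU·cos(120°) = 196 + 9 + 42 = 247
  BU ≈ 15.72

Step 3: From VB = 13, VC = 4, BC = 14, by the inverse law of cosines:
  cos(∠BVC) = (VB² + VC² - BC²) / (2·VB·VC)
  ∠BVC = 96.07°

Step 4: From VC = 4, VW = 9, CW = 11, by the inverse law of cosines:
  cos(∠CVW) = (VC² + VW² - CW²) / (2·VC·VW)
  ∠CVW = 109.47°

Step 5: From WC = 11, WV = 9, CV = 4, by the inverse law of cosines:
  cos(∠CWV) = (WC² + WV² - CV²) / (2·WC·WV)
  ∠CWV = 20.05°

Step 6: From WC = 11, WZ = 14, CZ = 7, by the inverse law of cosines:
  cos(∠CWZ) = (WC² + WZ² - CZ²) / (2·WC·WZ)
  ∠CWZ = 29.53°

Step 7: From CB = 14, CV = 4, BV = 13, by the inverse law of cosines:
  cos(∠BCV) = (CB² + CV² - BV²) / (2·CB·CV)
  ∠BCV = 67.42°

Step 8: From CV = 4, CW = 11, VW = 9, by the inverse law of cosines:
  cos(∠VCW) = (CV² + CW² - VW²) / (2·CV·CW)
  ∠VCW = 50.48°

Step 9: From CW = 11, CZ = 7, WZ = 14, by the inverse law of cosines:
  cos(∠WCZ) = (CW² + CZ² - WZ²) / (2·CW·CZ)
  ∠WCZ = 99.72°

Step 10: From BC = 14, BV = 13, CV = 4, by the inverse law of cosines:
  cos(∠CBV) = (BC² + BV² - CV²) / (2·BC·BV)
  ∠CBV = 16.51°

Step 11: From ZC = 7, ZW = 14, CW = 11, by the inverse law of cosines:
  cos(∠CZW) = (ZC² + ZW² - CW²) / (2·ZC·ZW)
  ∠CZW = 50.75°

Step 12: From WD = √145, WV = 9, DV = 8, by the inverse law of cosines:
  cos(∠DWV) = (WD² + WV² - DV²) / (2·WD·WV)
  ∠DWV = 41.63°

Step 13: From DV = 8, DW = √145, VW = 9, by the inverse law of cosines:
  cos(∠VDW) = (DV² + DW² - VW²) / (2·DV·DW)
  ∠VDW = 48.37°

Step 14: From BC = 14, BU = 15.72, CU = 3, by the inverse law of cosines:
  cos(∠CBU) = (BC² + BU² - CU²) / (2·BC·BU)
  ∠CBU = 9.52°

Step 15: From UB = 15.72, UC = 3, BC = 14, by the inverse law of cosines:
  cos(∠BUC) = (UB² + UC² - BC²) / (2·UB·UC)
  ∠BUC = 50.48°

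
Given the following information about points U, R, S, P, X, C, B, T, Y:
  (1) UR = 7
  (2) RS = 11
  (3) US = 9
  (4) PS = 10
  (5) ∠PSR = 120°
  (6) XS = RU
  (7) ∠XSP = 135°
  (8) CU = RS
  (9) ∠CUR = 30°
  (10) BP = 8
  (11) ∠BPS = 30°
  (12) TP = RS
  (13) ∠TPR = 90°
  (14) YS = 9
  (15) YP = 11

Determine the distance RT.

From the given relations: TP = RS = 11.
Step 1: By the law of cosines on triangle PSR: PR² = 10² + 11² − 2·10·11·cos(120°) = 331, so PR ≈ 18.19.
Step 2: By the law of cosines on triangle RPT: RT² = 18.19² + 11² − 2·18.19·11·cos(90°) = 452, so RT = 2·√113.

Therefore, the length of RT = 2·√113.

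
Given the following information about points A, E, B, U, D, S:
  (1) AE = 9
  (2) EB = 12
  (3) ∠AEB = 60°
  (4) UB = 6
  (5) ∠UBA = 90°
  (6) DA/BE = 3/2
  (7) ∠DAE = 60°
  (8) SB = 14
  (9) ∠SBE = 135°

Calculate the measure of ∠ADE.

From the given relations: DA = 3/2·BE = 3/2·12 = 18.
Step 1: By the law of cosines on triangle DAE: DE² = 18² + 9² − 2·18·9·cos(60°) = 243, so DE = 9·√3.
Step 2: By the inverse law of cosines on triangle ADE: cos(∠ADE) = (18² + (9·√3)² − 9²) / (2·18·9·√3) = 486/561.18 = 0.866, so ∠ADE = 30°.

Therefore, the measure of angle ∠ADE = 30°.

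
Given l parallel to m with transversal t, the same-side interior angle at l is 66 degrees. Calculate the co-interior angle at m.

Co-interior (same-side interior) angles are between the parallel lines on the same side of the transversal.
Unlike corresponding or alternate interior angles, they are supplementary rather than equal.
So the angle = 180 - 66 = 114 degrees.

114 degrees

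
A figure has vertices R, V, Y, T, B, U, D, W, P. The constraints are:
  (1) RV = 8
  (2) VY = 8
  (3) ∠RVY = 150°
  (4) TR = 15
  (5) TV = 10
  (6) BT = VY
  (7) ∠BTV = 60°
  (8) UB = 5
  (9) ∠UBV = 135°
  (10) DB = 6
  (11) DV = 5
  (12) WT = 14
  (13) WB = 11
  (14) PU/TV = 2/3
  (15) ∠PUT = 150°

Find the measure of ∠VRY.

Step 1: By the law of cosines on triangle RVY: RY² = 8² + 8² − 2·8·8·cos(150°) = 238.85, so RY ≈ 15.45.
Step 2: By the inverse law of cosines on triangle VRY: cos(∠VRY) = (8² + 15.45² − 8²) / (2·8·15.45) = 238.85/247.28 = 0.9659, so ∠VRY = 15°.

Therefore, the measure of angle ∠VRY = 15°.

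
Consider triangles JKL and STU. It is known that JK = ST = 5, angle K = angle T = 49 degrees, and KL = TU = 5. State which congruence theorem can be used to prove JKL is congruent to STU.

The given information provides:
JK = ST = 5, angle K = angle T = 49 degrees, and KL = TU = 5
This matches the SAS congruence theorem.
Two pairs of corresponding sides and the included angle are equal (Side-Angle-Side).

SAS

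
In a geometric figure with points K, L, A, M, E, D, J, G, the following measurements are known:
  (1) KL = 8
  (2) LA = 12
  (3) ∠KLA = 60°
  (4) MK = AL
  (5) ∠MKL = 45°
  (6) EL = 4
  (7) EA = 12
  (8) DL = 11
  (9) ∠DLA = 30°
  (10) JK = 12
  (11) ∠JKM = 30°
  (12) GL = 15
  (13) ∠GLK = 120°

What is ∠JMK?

From the given relations: MK = AL = 12.
Step 1: By the law of cosines on triangle MKJ: MJ² = 12² + 12² − 2·12·12·cos(30°) = 38.58, so MJ ≈ 6.21.
Step 2: By the inverse law of cosines on triangle JMK: cos(∠JMK) = (6.21² + 12² − 12²) / (2·6.21·12) = 38.58/149.08 = 0.2588, so ∠JMK = 75°.

Therefore, the measure of angle ∠JMK = 75°.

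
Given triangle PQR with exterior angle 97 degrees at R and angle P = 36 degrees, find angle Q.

The exterior angle theorem states that an exterior angle equals the sum of the two non-adjacent interior angles.
So 97 = 36 + angle Q, which gives angle Q = 97 - 36 = 61 degrees.

61 degrees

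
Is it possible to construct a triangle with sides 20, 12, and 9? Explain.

Sort the sides: 9, 12, 20.
It suffices to check that the sum of the two smallest exceeds the largest:
9 + 12 = 21 > 20. ✓
Yes, a valid triangle can be formed.

Yes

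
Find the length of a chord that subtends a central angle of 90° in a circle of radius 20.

Chord length = 2r sin(θ/2)
= 2 × 20 × sin(90°/2)
= 2 × 20 × sin(45°)
= 20*sqrt(2)

20*sqrt(2)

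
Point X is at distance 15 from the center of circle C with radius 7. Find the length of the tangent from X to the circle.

tangent = √(d² - r²) = √(15² - 7²) = √(225 - 49) = √176 = 4*sqrt(11)

4*sqrt(11)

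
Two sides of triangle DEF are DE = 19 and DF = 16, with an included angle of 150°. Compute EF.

Law of cosines: EF^2 = 19^2 + 16^2 - 2(19)(16)cos(150°) = 304*sqrt(3) + 617, so EF = sqrt(304*sqrt(3) + 617).

sqrt(304*sqrt(3) + 617)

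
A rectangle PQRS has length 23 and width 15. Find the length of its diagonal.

d = sqrt(23^2 + 15^2) = sqrt(754)

sqrt(754)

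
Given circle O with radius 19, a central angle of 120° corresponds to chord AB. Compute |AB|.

Chord length = 2r sin(θ/2)
= 2 × 19 × sin(120°/2)
= 2 × 19 × sin(60°)
= 19*sqrt(3)

19*sqrt(3)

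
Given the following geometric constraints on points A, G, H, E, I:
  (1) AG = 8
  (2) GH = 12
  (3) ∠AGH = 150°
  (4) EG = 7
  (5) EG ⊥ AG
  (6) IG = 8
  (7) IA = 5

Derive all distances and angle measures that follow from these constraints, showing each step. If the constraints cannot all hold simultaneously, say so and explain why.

The constraints are consistent.

Step 1: From AG = 8, GH = 12, and ∠AGH = 150°, by the law of cosines:
  AH² = AG² + GH² - 2·AG·GH·cos(150°) = 64 + 144 + 166.3 = 374.3
  AH ≈ 19.35

Step 2: From AG = 8, GE = 7, and ∠AGE = 90°, by the law of cosines:
  AE² = AG² + GE² - 2·AG·GE·cos(90°) = 64 + 49 - 0 = 113
  AE = √113

Step 3: From AG = 8, AI = 5, GI = 8, by the inverse law of cosines:
  cos(∠GAI) = (AG² + AI² - GI²) / (2·AG·AI)
  ∠GAI = 71.79°

Step 4: From GA = 8, GI = 8, AI = 5, by the inverse law of cosines:
  cos(∠AGI) = (GA² + GI² - AI²) / (2·GA·GI)
  ∠AGI = 36.42°

Step 5: From IA = 5, IG = 8, AG = 8, by the inverse law of cosines:
  cos(∠AIG) = (IA² + IG² - AG²) / (2·IA·IG)
  ∠AIG = 71.79°

Step 6: From AE = √113, AG = 8, EG = 7, by the inverse law of cosines:
  cos(∠EAG) = (AE² + AG² - EG²) / (2·AE·AG)
  ∠EAG = 41.19°

Step 7: From AG = 8, AH = 19.35, GH = 12, by the inverse law of cosines:
  cos(∠GAH) = (AG² + AH² - GH²) / (2·AG·AH)
  ∠GAH = 18.07°

Step 8: From HA = 19.35, HG = 12, AG = 8, by the inverse law of cosines:
  cos(∠AHG) = (HA² + HG² - AG²) / (2·HA·HG)
  ∠AHG = 11.93°

Step 9: From EA = √113, EG = 7, AG = 8, by the inverse law of cosines:
  cos(∠AEG) = (EA² + EG² - AG²) / (2·EA·EG)
  ∠AEG = 48.81°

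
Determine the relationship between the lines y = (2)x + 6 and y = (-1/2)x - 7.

Slope of line 1: m1 = 2
Slope of line 2: m2 = -1/2
m1 * m2 = -1, so perpendicular.

Perpendicular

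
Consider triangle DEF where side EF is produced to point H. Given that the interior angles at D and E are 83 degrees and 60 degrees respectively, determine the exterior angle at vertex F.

The interior angle at F is 180 - 83 - 60 = 37 degrees.
The exterior angle and interior angle at F are supplementary:
Exterior angle = 180 - 37 = 143 degrees.

143 degrees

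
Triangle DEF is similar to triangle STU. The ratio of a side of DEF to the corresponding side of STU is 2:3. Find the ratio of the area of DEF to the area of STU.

Area ratio = (side ratio)^2 = (2/3)^2 = 4:9.

4:9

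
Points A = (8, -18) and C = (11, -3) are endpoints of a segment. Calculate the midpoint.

The midpoint is the average of the coordinates:
x: (8 + 11)/2 = 19/2
y: (-18 + -3)/2 = -21/2
Midpoint = (19/2, -21/2)

(19/2, -21/2)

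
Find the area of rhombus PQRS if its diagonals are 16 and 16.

Area = (16 * 16) / 2 = 256 / 2 = 128

128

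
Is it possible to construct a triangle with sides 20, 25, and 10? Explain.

Check all three triangle inequalities:
20 + 25 = 45 > 10 ✓
20 + 10 = 30 > 25 ✓
25 + 10 = 35 > 20 ✓
All conditions hold, so these sides form a valid triangle.

Yes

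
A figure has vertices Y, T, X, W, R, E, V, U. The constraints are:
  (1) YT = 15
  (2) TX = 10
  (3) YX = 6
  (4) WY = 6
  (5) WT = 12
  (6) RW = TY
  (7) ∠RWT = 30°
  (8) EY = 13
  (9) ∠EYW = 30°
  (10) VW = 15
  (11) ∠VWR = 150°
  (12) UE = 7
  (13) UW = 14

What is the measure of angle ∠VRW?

From the given relations: RW = TY = 15.
Step 1: By the law of cosines on triangle RWV: RV² = 15² + 15² − 2·15·15·cos(150°) = 839.71, so RV ≈ 28.98.
Step 2: By the inverse law of cosines on triangle VRW: cos(∠VRW) = (28.98² + 15² − 15²) / (2·28.98·15) = 839.71/869.33 = 0.9659, so ∠VRW = 15°.

Therefore, the measure of angle ∠VRW = 15°.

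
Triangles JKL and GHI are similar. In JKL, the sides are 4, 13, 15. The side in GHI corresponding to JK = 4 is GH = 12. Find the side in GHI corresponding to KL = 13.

k = 12/4 = 3. HI = 3 * 13 = 39.

39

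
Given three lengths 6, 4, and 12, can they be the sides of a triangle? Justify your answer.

No.
The triangle inequality is violated: 6 + 4 = 10 ≤ 12.
These lengths cannot form a triangle.

No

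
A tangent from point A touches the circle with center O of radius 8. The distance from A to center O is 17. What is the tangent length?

Let T be the point of tangency. Then OT ⊥ AT (radius ⊥ tangent).
In right triangle OTA: OA² = OT² + AT²
17² = 8² + AT²
AT² = 225, AT = 15

15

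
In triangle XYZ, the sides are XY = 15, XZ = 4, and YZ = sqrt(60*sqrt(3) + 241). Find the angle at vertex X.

cos(X) = (15² + 4² - (sqrt(60*sqrt(3) + 241))²) / (2 × 15 × 4) = -sqrt(3)/2, so X = arccos(-sqrt(3)/2) = 150°.

150°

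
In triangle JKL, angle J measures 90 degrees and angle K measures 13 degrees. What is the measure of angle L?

Let angle L = x. Then 90 + 13 + x = 180.
x = 180 - 103 = 77 degrees.

77 degrees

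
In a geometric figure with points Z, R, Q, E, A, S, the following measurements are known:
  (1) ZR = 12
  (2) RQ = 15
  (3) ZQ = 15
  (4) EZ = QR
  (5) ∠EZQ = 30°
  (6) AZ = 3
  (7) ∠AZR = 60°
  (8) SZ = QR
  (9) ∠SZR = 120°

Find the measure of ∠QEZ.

From the given relations: EZ = QR = 15.
Step 1: By the law of cosines on triangle EZQ: EQ² = 15² + 15² − 2·15·15·cos(30°) = 60.29, so EQ ≈ 7.76.
Step 2: By the inverse law of cosines on triangle QEZ: cos(∠QEZ) = (7.76² + 15² − 15²) / (2·7.76·15) = 60.29/232.94 = 0.2588, so ∠QEZ = 75°.

Therefore, the measure of angle ∠QEZ = 75°.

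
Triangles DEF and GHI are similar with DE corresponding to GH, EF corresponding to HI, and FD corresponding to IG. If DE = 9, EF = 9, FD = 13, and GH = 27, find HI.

Since the triangles are similar, the ratio of corresponding sides is constant.
Scale factor k = GH / DE = 27 / 9 = 3
HI = k * EF = 3 * 9 = 27

27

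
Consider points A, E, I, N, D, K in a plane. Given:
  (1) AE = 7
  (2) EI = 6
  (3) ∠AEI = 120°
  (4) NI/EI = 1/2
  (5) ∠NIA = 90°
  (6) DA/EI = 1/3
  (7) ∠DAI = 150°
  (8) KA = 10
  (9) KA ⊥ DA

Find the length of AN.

From the given relations: NI = 1/2·EI = 1/2·6 = 3.
Step 1: By the law of cosines on triangle AEI: AI² = 7² + 6² − 2·7·6·cos(120°) = 127, so AI = √127.
Step 2: By the law of cosines on triangle AIN: AN² = √127² + 3² − 2·√127·3·cos(90°) = 136, so AN = 2·√34.

Therefore, the length of AN = 2·√34.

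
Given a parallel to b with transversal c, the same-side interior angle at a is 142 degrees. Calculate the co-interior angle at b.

Co-interior angles (same-side interior) formed by parallel lines and a transversal are supplementary (sum to 180 degrees).
The given angle is 142 degrees.
The co-interior angle = 180 - 142 = 38 degrees.

38 degrees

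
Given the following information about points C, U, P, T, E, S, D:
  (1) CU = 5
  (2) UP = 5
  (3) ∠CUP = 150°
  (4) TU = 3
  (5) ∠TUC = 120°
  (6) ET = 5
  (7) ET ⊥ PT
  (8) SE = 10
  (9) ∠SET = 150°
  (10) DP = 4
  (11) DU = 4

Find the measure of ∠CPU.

Step 1: By the law of cosines on triangle PUC: PC² = 5² + 5² − 2·5·5·cos(150°) = 93.3, so PC ≈ 9.66.
Step 2: By the inverse law of cosines on triangle CPU: cos(∠CPU) = (9.66² + 5² − 5²) / (2·9.66·5) = 93.3/96.59 = 0.9659, so ∠CPU = 15°.

Therefore, the measure of angle ∠CPU = 15°.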